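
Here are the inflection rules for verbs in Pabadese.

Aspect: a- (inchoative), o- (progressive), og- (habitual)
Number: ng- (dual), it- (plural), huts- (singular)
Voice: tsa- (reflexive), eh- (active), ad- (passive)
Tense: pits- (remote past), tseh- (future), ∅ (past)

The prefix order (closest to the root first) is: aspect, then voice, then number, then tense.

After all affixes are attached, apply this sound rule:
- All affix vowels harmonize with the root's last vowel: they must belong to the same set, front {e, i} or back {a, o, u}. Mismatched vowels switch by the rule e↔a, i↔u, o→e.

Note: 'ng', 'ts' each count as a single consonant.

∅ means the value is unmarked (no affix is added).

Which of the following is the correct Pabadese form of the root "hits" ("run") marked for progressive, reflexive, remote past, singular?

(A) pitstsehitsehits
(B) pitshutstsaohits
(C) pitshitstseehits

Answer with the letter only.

C

Attach aspect progressive o- → ohits.
Attach voice reflexive tsa- → tsaohits.
Attach number singular huts- → hutstsaohits.
Attach tense remote past pits- → pitshutstsaohits.
Apply vowel harmony: pitshutstsaohits → pitshitstseehits.
So the correct form is pitshitstseehits, option (C).
(B) pitshutstsaohits is wrong: it fails to apply the sound rule(s).
(A) pitstsehitsehits is wrong: it has the affixes in the wrong order.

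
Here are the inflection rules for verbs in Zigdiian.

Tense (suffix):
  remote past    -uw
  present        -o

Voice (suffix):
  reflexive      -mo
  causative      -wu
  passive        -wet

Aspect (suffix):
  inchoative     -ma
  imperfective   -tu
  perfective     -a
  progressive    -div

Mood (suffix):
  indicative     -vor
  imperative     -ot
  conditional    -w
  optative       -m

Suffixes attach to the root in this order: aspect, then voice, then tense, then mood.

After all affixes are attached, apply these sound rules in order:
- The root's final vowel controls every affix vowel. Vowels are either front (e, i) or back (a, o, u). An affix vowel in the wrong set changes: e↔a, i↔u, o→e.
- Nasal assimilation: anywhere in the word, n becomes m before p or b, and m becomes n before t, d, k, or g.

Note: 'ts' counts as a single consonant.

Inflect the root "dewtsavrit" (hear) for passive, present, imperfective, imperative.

dewtsavrittiweteet

Attach aspect imperfective -tu → dewtsavrittu.
Attach voice passive -wet → dewtsavrittuwet.
Attach tense present -o → dewtsavrittuweto.
Attach mood imperative -ot → dewtsavrittuwetoot.
Apply vowel harmony: dewtsavrittuwetoot → dewtsavrittiweteet.
Nasal assimilation: no change.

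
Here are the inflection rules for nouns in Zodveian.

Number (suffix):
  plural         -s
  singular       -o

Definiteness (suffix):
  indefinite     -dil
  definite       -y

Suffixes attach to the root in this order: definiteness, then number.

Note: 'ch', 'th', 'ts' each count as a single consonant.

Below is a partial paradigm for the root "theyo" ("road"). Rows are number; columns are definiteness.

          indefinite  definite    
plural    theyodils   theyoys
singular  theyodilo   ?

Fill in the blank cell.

Attach definiteness definite -y → theyoy.
Attach number singular -o → theyoyo.

theyoyo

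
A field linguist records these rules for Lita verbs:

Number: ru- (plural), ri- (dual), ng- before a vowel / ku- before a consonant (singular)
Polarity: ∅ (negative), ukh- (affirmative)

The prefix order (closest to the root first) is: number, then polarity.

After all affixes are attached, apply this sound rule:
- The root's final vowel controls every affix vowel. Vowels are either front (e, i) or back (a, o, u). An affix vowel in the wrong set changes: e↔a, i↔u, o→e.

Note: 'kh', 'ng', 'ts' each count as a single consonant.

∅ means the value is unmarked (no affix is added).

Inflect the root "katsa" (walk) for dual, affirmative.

ukhrukatsa

Attach number dual ri- → rikatsa.
Attach polarity affirmative ukh- → ukhrikatsa.
Apply vowel harmony: ukhrikatsa → ukhrukatsa.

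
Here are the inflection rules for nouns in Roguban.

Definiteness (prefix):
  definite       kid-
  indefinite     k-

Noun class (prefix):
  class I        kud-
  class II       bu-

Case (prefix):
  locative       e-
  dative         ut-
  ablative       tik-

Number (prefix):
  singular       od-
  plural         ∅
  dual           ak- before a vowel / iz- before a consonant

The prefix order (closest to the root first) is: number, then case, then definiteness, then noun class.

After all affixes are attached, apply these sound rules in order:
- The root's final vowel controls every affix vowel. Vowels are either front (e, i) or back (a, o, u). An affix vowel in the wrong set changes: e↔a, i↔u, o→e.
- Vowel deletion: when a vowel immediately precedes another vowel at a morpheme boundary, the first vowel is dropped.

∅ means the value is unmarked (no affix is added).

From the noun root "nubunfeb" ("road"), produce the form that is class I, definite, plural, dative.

kidkiditnubunfeb

number = plural: zero marking, form stays nubunfeb.
Attach case dative ut- → utnubunfeb.
Attach definiteness definite kid- → kidutnubunfeb.
Attach noun class class I kud- → kudkidutnubunfeb.
Apply vowel harmony: kudkidutnubunfeb → kidkiditnubunfeb.
Vowel deletion: no change.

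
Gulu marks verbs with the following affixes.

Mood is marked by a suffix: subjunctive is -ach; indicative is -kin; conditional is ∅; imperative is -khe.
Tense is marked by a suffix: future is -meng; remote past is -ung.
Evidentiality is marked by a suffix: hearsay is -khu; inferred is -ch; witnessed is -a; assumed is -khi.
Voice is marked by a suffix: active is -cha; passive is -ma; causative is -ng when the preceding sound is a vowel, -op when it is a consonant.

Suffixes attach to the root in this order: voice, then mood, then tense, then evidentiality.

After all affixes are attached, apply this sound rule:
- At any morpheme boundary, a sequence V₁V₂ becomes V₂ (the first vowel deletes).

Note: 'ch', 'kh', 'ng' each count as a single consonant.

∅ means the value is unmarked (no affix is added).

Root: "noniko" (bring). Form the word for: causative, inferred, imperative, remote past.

Attach voice causative -ng (after vowel 'o') → nonikong.
Attach mood imperative -khe → nonikongkhe.
Attach tense remote past -ung → nonikongkheung.
Attach evidentiality inferred -ch → nonikongkheungch.
Apply vowel deletion: nonikongkheungch → nonikongkhungch.

nonikongkhungch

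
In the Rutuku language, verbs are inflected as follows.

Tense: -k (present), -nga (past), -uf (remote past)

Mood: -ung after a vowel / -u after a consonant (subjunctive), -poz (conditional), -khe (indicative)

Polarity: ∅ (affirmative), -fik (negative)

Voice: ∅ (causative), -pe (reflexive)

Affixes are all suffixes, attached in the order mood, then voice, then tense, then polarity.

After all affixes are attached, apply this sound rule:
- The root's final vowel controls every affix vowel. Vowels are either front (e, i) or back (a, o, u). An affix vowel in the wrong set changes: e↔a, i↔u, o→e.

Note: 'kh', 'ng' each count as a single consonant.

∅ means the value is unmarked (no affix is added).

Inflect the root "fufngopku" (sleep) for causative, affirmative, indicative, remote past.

fufngopkukhauf

Attach mood indicative -khe → fufngopkukhe.
voice = causative: zero marking, form stays fufngopkukhe.
Attach tense remote past -uf → fufngopkukheuf.
polarity = affirmative: zero marking, form stays fufngopkukheuf.
Apply vowel harmony: fufngopkukheuf → fufngopkukhauf.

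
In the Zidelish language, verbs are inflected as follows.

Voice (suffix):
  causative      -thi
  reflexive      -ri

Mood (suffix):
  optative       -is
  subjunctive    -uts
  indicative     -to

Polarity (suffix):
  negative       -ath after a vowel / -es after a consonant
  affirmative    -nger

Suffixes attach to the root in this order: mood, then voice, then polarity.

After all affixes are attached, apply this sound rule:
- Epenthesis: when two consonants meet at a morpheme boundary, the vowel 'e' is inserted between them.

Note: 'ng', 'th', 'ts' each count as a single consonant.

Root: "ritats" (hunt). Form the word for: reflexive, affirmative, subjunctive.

Attach mood subjunctive -uts → ritatsuts.
Attach voice reflexive -ri → ritatsutsri.
Attach polarity affirmative -nger → ritatsutsringer.
Apply epenthesis: ritatsutsringer → ritatsutseringer.

ritatsutseringer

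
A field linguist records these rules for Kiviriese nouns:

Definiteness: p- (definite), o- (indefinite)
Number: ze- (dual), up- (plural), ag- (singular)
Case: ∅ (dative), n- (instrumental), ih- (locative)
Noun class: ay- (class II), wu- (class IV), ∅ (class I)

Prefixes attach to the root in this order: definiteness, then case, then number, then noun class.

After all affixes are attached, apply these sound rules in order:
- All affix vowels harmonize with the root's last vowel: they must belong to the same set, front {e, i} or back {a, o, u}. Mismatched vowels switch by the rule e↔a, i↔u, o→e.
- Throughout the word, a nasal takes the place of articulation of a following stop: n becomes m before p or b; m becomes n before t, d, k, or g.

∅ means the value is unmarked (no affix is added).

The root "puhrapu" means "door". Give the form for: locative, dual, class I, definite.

zauhppuhrapu

Attach definiteness definite p- → ppuhrapu.
Attach case locative ih- → ihppuhrapu.
Attach number dual ze- → zeihppuhrapu.
noun class = class I: zero marking, form stays zeihppuhrapu.
Apply vowel harmony: zeihppuhrapu → zauhppuhrapu.
Nasal assimilation: no change.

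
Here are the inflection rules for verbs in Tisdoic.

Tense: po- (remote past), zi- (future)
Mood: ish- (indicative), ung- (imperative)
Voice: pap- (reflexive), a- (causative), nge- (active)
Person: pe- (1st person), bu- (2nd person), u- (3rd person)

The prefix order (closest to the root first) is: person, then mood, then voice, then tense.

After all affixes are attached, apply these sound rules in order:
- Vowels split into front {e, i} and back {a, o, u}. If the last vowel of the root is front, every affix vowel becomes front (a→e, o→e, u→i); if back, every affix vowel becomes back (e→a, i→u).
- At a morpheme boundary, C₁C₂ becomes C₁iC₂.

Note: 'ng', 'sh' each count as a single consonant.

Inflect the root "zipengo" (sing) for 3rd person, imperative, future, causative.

Attach person 3rd person u- → uzipengo.
Attach mood imperative ung- → unguzipengo.
Attach voice causative a- → aunguzipengo.
Attach tense future zi- → ziaunguzipengo.
Apply vowel harmony: ziaunguzipengo → zuaunguzipengo.
Epenthesis: no change.

zuaunguzipengo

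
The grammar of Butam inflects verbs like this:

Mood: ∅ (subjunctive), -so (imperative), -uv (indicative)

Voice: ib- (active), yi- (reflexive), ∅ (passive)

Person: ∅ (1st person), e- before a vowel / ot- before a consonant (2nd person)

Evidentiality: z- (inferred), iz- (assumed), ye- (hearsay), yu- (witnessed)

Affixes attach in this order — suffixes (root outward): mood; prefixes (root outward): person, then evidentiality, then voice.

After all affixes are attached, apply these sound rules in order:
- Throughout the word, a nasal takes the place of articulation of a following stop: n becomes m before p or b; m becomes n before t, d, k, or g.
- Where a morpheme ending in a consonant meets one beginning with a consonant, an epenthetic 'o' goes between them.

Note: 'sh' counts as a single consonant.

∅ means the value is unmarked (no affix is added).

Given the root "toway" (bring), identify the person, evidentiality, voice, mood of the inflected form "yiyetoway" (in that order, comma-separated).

Segment: yi-ye-toway.
person: ∅ → 1st person.
evidentiality: ye- → hearsay.
voice: yi- → reflexive.
mood: ∅ → subjunctive.

1st person, hearsay, reflexive, subjunctive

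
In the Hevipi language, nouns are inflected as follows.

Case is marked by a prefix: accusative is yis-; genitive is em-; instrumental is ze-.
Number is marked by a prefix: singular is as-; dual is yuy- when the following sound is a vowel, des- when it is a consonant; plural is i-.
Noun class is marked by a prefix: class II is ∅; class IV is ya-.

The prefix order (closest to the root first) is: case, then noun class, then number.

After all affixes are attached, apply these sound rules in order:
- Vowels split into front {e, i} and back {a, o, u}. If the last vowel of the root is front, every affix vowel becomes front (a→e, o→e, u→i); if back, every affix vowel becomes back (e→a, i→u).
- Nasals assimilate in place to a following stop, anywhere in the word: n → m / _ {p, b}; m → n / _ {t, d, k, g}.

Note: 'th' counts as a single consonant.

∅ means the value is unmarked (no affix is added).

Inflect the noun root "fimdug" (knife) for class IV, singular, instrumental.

Attach case instrumental ze- → zefimdug.
Attach noun class class IV ya- → yazefimdug.
Attach number singular as- → asyazefimdug.
Apply vowel harmony: asyazefimdug → asyazafimdug.
Apply nasal assimilation: asyazafimdug → asyazafindug.

asyazafindug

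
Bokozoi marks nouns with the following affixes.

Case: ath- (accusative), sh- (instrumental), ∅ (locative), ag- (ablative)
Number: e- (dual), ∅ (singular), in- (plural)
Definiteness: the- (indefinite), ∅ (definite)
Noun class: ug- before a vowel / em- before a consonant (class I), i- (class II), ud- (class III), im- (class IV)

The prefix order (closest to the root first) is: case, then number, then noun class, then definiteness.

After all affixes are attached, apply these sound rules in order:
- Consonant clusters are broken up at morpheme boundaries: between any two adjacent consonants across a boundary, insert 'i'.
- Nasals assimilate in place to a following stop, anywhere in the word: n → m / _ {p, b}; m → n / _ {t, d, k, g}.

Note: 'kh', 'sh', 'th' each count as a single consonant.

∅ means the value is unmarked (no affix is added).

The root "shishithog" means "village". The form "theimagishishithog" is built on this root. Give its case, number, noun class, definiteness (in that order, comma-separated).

Segment: the-im-ag-shishithog.
case: ag- → ablative.
number: ∅ → singular.
noun class: im- → class IV.
definiteness: the- → indefinite.

ablative, singular, class IV, indefinite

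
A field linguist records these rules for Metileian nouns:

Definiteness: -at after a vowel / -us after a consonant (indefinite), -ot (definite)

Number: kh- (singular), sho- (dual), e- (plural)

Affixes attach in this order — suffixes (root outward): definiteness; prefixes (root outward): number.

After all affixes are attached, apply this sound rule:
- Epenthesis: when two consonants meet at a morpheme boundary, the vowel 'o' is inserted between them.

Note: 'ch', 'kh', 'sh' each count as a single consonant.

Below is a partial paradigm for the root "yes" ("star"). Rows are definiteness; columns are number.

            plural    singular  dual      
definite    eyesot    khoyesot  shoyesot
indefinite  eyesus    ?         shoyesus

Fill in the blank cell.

Attach definiteness indefinite -us (after consonant 's') → yesus.
Attach number singular kh- → khyesus.
Apply epenthesis: khyesus → khoyesus.

khoyesus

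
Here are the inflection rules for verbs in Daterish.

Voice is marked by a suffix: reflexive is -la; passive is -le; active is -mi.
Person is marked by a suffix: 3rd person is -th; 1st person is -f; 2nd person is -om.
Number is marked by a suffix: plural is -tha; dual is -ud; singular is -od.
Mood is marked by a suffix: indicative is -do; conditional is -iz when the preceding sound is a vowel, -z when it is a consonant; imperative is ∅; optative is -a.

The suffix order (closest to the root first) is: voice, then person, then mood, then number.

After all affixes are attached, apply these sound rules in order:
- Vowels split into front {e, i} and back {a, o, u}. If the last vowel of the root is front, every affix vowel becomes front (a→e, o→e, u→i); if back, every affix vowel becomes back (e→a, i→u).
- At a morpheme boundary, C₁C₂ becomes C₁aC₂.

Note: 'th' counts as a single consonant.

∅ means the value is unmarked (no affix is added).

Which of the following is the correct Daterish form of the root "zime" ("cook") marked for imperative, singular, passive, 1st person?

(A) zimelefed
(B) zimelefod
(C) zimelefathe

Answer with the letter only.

Attach voice passive -le → zimele.
Attach person 1st person -f → zimelef.
mood = imperative: zero marking, form stays zimelef.
Attach number singular -od → zimelefod.
Apply vowel harmony: zimelefod → zimelefed.
Epenthesis: no change.
So the correct form is zimelefed, option (A).
(B) zimelefod is wrong: it fails to apply the sound rule(s).
(C) zimelefathe is wrong: it uses plural instead of singular for number.

A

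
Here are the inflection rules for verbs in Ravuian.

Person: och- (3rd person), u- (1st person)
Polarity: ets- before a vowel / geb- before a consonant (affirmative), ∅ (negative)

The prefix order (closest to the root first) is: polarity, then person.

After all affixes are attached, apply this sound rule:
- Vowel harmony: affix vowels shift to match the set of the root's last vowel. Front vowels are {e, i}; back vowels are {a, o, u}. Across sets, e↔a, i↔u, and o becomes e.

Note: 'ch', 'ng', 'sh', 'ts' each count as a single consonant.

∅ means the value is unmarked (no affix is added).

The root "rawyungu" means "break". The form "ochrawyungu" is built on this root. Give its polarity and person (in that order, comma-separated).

negative, 3rd person

Segment: och-rawyungu.
polarity: ∅ → negative.
person: och- → 3rd person.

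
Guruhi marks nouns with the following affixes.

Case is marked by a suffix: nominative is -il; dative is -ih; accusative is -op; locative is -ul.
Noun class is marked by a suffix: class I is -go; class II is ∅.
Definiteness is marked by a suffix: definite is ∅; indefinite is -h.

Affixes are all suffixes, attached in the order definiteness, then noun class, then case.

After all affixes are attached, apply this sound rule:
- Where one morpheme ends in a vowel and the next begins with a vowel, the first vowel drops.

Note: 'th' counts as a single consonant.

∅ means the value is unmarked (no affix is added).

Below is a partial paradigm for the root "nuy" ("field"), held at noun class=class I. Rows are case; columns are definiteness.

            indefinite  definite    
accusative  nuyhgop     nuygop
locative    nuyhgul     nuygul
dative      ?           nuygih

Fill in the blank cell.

Attach definiteness indefinite -h → nuyh.
Attach noun class class I -go → nuyhgo.
Attach case dative -ih → nuyhgoih.
Apply vowel deletion: nuyhgoih → nuyhgih.

nuyhgih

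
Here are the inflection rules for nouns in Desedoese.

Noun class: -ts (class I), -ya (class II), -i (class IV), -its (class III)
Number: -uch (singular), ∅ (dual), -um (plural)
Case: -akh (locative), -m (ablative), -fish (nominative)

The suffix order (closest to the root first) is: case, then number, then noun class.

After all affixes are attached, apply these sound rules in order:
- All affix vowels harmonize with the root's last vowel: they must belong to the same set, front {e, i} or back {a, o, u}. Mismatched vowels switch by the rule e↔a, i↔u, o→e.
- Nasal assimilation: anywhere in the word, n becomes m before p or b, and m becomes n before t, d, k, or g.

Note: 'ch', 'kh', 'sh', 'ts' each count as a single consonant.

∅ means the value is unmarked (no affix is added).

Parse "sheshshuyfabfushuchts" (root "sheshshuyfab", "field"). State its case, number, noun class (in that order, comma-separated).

nominative, singular, class I

Segment: sheshshuyfab-fish-uch-ts.
case: -fish → nominative.
number: -uch → singular.
noun class: -ts → class I.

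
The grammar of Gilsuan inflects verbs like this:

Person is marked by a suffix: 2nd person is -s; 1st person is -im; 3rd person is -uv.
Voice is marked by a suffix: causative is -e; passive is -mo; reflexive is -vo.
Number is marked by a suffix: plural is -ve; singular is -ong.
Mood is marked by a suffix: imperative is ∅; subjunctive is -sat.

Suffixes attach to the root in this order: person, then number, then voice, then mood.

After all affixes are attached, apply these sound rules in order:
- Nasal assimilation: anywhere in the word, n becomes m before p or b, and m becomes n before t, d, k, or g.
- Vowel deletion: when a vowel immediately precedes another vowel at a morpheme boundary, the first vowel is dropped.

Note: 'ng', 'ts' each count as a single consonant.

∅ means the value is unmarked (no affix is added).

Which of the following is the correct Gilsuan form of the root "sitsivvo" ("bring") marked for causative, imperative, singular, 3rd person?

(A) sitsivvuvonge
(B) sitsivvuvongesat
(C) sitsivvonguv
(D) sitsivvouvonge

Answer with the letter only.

A

Attach person 3rd person -uv → sitsivvouv.
Attach number singular -ong → sitsivvouvong.
Attach voice causative -e → sitsivvouvonge.
mood = imperative: zero marking, form stays sitsivvouvonge.
Nasal assimilation: no change.
Apply vowel deletion: sitsivvouvonge → sitsivvuvonge.
So the correct form is sitsivvuvonge, option (A).
(D) sitsivvouvonge is wrong: it fails to apply the sound rule(s).
(C) sitsivvonguv is wrong: it has the affixes in the wrong order.
(B) sitsivvuvongesat is wrong: it uses subjunctive instead of imperative for mood.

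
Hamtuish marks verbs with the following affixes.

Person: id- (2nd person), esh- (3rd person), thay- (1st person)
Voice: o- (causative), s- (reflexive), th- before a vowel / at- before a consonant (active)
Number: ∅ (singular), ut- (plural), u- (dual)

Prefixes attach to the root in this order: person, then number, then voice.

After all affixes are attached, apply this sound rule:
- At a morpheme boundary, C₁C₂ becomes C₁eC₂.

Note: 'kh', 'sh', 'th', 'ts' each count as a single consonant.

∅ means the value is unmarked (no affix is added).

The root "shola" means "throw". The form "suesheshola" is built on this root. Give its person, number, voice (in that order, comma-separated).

Segment: s-u-esh-shola.
person: esh- → 3rd person.
number: u- → dual.
voice: s- → reflexive.

3rd person, dual, reflexive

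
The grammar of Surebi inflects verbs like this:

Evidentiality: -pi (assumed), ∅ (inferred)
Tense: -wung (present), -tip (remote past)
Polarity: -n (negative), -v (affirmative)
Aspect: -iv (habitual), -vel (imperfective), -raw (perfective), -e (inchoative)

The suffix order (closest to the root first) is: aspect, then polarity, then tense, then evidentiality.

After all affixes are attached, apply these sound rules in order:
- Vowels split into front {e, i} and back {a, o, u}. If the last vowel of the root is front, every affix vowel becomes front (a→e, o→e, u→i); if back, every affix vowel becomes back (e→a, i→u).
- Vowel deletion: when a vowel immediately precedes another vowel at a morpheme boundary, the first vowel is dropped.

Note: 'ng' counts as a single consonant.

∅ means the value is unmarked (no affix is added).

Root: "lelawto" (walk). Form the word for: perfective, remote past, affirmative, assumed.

Attach aspect perfective -raw → lelawtoraw.
Attach polarity affirmative -v → lelawtorawv.
Attach tense remote past -tip → lelawtorawvtip.
Attach evidentiality assumed -pi → lelawtorawvtippi.
Apply vowel harmony: lelawtorawvtippi → lelawtorawvtuppu.
Vowel deletion: no change.

lelawtorawvtuppu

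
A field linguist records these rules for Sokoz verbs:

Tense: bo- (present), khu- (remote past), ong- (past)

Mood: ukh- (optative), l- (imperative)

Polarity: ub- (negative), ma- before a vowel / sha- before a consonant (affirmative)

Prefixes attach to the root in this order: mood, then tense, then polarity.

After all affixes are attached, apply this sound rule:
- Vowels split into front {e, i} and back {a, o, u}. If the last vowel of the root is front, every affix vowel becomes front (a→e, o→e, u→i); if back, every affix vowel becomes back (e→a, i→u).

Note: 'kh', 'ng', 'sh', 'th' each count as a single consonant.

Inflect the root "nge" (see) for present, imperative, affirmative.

shebelnge

Attach mood imperative l- → lnge.
Attach tense present bo- → bolnge.
Attach polarity affirmative sha- (before consonant 'b') → shabolnge.
Apply vowel harmony: shabolnge → shebelnge.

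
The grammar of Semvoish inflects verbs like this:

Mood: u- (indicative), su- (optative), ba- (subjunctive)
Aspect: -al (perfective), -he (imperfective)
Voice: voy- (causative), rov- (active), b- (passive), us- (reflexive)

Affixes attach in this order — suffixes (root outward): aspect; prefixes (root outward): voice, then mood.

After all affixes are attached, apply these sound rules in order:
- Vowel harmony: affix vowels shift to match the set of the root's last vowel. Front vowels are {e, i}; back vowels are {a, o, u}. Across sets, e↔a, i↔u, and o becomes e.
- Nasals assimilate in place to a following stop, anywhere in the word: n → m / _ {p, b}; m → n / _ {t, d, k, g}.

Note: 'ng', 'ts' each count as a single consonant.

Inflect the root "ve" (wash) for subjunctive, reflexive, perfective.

Attach aspect perfective -al → veal.
Attach voice reflexive us- → usveal.
Attach mood subjunctive ba- → bausveal.
Apply vowel harmony: bausveal → beisveel.
Nasal assimilation: no change.

beisveel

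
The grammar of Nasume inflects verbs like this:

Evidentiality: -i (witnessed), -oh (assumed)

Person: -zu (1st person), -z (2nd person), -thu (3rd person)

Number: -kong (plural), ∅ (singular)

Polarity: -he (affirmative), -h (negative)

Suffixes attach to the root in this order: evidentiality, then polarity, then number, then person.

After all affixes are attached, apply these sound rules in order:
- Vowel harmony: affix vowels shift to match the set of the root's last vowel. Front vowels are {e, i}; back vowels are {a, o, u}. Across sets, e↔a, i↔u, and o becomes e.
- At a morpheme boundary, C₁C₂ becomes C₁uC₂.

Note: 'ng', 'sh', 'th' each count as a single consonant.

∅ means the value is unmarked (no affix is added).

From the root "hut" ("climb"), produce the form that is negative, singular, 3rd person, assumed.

hutohuhuthu

Attach evidentiality assumed -oh → hutoh.
Attach polarity negative -h → hutohh.
number = singular: zero marking, form stays hutohh.
Attach person 3rd person -thu → hutohhthu.
Vowel harmony: no change.
Apply epenthesis: hutohhthu → hutohuhuthu.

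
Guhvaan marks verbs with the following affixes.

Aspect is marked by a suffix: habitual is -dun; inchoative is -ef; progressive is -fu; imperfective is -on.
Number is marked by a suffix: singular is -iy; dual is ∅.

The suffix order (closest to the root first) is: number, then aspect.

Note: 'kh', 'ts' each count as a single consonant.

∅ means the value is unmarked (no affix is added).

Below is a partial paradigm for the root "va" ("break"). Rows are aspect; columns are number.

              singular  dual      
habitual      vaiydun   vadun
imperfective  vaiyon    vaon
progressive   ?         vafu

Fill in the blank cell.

Attach number singular -iy → vaiy.
Attach aspect progressive -fu → vaiyfu.

vaiyfu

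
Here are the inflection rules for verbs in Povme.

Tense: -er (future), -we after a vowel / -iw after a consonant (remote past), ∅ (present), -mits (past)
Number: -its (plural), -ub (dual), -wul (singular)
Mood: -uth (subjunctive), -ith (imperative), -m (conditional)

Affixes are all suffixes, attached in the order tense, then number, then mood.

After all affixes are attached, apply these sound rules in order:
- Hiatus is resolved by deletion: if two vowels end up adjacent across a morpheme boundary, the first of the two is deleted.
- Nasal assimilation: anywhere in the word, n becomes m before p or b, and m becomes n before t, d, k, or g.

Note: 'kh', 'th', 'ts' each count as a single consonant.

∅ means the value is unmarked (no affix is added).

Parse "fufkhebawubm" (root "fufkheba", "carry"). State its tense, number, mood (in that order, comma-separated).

Segment: fufkheba-we-ub-m.
tense: -we/iw → remote past.
number: -ub → dual.
mood: -m → conditional.

remote past, dual, conditional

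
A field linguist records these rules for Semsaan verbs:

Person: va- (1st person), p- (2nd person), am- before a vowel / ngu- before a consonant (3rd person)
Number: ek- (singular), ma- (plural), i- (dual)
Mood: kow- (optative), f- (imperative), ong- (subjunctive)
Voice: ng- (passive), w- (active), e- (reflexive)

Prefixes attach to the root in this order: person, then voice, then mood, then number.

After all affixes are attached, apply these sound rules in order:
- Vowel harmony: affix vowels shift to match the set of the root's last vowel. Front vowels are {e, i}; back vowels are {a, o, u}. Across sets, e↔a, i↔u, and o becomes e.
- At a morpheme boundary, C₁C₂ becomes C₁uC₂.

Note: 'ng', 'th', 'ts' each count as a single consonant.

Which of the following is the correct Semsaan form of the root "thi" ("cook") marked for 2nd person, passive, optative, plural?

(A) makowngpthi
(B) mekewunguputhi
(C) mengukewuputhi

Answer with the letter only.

B

Attach person 2nd person p- → pthi.
Attach voice passive ng- → ngpthi.
Attach mood optative kow- → kowngpthi.
Attach number plural ma- → makowngpthi.
Apply vowel harmony: makowngpthi → mekewngpthi.
Apply epenthesis: mekewngpthi → mekewunguputhi.
So the correct form is mekewunguputhi, option (B).
(A) makowngpthi is wrong: it fails to apply the sound rule(s).
(C) mengukewuputhi is wrong: it has the affixes in the wrong order.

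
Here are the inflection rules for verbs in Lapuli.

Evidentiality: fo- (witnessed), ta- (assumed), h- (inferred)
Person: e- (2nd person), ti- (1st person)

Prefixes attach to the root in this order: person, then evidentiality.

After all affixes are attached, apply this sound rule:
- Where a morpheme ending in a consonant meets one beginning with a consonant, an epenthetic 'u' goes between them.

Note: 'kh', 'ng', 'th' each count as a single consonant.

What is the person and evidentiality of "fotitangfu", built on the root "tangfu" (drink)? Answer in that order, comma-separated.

Segment: fo-ti-tangfu.
person: ti- → 1st person.
evidentiality: fo- → witnessed.

1st person, witnessed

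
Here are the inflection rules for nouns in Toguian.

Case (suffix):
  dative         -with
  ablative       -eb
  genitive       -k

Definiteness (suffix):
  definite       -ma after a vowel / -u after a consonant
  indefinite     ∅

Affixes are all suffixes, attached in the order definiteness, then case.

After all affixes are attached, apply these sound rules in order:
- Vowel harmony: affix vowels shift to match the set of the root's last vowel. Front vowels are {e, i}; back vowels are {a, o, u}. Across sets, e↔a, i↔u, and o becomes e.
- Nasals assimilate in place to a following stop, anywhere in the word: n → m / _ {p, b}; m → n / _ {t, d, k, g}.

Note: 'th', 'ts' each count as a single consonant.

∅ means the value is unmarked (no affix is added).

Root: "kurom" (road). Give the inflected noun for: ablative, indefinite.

kuromab

definiteness = indefinite: zero marking, form stays kurom.
Attach case ablative -eb → kuromeb.
Apply vowel harmony: kuromeb → kuromab.
Nasal assimilation: no change.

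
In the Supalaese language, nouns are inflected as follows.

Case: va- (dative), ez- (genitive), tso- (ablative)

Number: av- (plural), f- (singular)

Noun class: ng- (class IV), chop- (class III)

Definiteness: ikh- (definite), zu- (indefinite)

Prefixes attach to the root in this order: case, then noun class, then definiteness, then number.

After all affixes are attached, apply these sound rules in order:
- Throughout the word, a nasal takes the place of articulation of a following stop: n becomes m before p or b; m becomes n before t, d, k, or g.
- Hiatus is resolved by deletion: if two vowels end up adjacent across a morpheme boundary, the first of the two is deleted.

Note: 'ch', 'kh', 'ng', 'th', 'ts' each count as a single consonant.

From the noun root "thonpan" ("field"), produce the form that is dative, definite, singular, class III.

fikhchopvathompan

Attach case dative va- → vathonpan.
Attach noun class class III chop- → chopvathonpan.
Attach definiteness definite ikh- → ikhchopvathonpan.
Attach number singular f- → fikhchopvathonpan.
Apply nasal assimilation: fikhchopvathonpan → fikhchopvathompan.
Vowel deletion: no change.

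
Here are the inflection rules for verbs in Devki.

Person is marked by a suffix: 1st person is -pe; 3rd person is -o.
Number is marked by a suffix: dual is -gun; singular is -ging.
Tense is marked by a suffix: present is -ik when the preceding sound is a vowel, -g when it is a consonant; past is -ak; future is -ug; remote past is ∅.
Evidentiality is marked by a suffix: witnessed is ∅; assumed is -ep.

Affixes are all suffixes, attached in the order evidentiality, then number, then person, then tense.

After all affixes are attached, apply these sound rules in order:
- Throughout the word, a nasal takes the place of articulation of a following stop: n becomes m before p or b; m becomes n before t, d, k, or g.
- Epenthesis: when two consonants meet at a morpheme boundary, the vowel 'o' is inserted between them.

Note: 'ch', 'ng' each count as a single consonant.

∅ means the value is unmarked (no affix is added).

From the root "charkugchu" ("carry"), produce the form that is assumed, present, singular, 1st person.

charkugchuepogingopeik

Attach evidentiality assumed -ep → charkugchuep.
Attach number singular -ging → charkugchuepging.
Attach person 1st person -pe → charkugchuepgingpe.
Attach tense present -ik (after vowel 'e') → charkugchuepgingpeik.
Nasal assimilation: no change.
Apply epenthesis: charkugchuepgingpeik → charkugchuepogingopeik.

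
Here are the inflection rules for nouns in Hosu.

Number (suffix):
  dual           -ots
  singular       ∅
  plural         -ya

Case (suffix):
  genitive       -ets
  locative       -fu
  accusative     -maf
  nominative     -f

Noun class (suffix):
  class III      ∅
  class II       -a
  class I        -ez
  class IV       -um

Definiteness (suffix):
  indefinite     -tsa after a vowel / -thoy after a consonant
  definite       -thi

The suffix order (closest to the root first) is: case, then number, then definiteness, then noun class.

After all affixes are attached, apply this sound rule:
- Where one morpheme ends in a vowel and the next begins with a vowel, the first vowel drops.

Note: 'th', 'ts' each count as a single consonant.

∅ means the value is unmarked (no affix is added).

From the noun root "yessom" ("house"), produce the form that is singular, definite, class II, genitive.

yessometstha

Attach case genitive -ets → yessomets.
number = singular: zero marking, form stays yessomets.
Attach definiteness definite -thi → yessometsthi.
Attach noun class class II -a → yessometsthia.
Apply vowel deletion: yessometsthia → yessometstha.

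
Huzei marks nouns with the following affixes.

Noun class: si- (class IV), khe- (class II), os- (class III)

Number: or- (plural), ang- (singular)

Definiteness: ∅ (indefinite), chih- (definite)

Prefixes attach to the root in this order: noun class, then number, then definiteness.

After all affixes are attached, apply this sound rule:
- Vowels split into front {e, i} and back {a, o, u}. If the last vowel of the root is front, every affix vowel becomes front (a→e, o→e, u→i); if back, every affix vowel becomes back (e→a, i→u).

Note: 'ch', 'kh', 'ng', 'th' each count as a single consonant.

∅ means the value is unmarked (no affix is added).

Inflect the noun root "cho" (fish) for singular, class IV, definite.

Attach noun class class IV si- → sicho.
Attach number singular ang- → angsicho.
Attach definiteness definite chih- → chihangsicho.
Apply vowel harmony: chihangsicho → chuhangsucho.

chuhangsucho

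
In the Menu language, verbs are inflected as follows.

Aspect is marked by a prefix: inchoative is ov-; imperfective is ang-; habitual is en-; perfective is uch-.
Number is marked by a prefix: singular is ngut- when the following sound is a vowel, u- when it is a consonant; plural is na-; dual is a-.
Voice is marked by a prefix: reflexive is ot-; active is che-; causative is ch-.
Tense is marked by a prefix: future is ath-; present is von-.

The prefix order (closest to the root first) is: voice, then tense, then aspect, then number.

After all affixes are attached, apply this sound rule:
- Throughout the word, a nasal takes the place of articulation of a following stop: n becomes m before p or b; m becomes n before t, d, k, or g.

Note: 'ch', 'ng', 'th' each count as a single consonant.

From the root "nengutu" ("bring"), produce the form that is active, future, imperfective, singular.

ngutangathchenengutu

Attach voice active che- → chenengutu.
Attach tense future ath- → athchenengutu.
Attach aspect imperfective ang- → angathchenengutu.
Attach number singular ngut- (before vowel 'a') → ngutangathchenengutu.
Nasal assimilation: no change.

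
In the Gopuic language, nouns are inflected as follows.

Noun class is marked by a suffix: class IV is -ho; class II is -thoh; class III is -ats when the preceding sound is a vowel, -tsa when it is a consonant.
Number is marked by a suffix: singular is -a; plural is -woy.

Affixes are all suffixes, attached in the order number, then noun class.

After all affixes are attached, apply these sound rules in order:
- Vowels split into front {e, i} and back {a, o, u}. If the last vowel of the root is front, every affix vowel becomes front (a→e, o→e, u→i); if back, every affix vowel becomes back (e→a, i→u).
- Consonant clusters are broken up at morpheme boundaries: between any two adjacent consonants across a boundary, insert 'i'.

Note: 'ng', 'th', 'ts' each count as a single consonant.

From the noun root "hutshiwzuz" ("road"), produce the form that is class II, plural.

hutshiwzuziwoyithoh

Attach number plural -woy → hutshiwzuzwoy.
Attach noun class class II -thoh → hutshiwzuzwoythoh.
Vowel harmony: no change.
Apply epenthesis: hutshiwzuzwoythoh → hutshiwzuziwoyithoh.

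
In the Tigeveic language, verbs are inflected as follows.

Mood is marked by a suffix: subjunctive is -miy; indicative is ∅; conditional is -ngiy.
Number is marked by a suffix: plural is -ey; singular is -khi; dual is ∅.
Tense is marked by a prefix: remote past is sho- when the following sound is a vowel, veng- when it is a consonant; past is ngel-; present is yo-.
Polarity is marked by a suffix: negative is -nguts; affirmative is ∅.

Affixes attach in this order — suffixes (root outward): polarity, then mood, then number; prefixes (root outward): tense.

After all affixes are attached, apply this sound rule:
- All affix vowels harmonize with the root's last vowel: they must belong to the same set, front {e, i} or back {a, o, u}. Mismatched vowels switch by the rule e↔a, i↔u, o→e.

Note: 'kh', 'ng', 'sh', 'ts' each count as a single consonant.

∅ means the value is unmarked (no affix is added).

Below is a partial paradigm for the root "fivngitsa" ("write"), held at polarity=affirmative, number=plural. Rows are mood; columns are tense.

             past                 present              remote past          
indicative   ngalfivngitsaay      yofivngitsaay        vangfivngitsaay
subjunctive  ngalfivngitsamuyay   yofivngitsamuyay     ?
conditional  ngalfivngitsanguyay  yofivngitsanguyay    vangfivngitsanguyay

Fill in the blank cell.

vangfivngitsamuyay

Attach tense remote past veng- (before consonant 'f') → vengfivngitsa.
polarity = affirmative: zero marking, form stays vengfivngitsa.
Attach mood subjunctive -miy → vengfivngitsamiy.
Attach number plural -ey → vengfivngitsamiyey.
Apply vowel harmony: vengfivngitsamiyey → vangfivngitsamuyay.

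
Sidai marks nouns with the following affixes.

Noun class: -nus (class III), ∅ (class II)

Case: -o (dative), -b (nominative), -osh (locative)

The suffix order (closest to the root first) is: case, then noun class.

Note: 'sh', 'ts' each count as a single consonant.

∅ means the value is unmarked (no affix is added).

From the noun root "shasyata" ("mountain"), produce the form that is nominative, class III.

Attach case nominative -b → shasyatab.
Attach noun class class III -nus → shasyatabnus.

shasyatabnus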